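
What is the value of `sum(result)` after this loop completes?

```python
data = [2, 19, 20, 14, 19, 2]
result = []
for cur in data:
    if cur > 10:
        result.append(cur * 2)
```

Sum of doubled values > 10
`result` takes the values: [] → [38] → [38, 40] → [38, 40, 28] → [38, 40, 28, 38]
So `sum(result)` = 144

Answer: 144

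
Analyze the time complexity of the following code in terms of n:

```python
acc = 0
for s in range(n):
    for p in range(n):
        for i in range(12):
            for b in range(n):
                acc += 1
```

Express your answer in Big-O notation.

Each loop level contributes: n × n × 1 × n. Multiplying the contributions gives O(n^3).

Answer: O(n^3)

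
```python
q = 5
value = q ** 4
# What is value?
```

Trace:
`q = 5` → q = 5
`value = q ** 4` → value = 625
So value = 625

Answer: 625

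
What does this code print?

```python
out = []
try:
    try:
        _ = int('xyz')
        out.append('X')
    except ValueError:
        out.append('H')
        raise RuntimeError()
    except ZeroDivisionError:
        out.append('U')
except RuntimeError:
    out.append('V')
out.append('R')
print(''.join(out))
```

Execution trace: 'H' (inner except ValueError) → 'V' (outer except RuntimeError) → 'R' (after the try/except). Output: HVR

Answer: HVR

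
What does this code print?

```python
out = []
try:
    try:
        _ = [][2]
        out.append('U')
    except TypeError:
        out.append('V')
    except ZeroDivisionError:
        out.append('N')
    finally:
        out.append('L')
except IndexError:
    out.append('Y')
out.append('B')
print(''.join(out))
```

Execution trace: 'L' (finally) → 'Y' (outer except IndexError) → 'B' (after the try/except). Output: LYB

Answer: LYB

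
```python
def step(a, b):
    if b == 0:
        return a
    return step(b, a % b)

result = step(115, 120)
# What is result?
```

step(115, 120) -> step(120, 115) -> step(115, 5) -> step(5, 0) -> 5

Answer: 5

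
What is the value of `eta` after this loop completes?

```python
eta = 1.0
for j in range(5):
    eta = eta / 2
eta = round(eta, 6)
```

Halving LR 5 times: 1 / 2^5
`eta` takes the values: 1.0 → 0.5 → 0.25 → 0.125 → 0.0625 → 0.03125

Answer: 0.03125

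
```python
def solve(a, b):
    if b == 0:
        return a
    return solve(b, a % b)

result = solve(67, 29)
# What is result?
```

solve(67, 29) -> solve(29, 9) -> solve(9, 2) -> solve(2, 1) -> solve(1, 0) -> 1

Answer: 1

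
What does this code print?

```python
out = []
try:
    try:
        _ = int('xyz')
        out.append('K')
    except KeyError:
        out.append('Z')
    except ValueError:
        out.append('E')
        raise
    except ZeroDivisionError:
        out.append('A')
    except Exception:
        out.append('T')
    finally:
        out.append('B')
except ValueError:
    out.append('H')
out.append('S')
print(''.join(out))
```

Execution trace: 'E' (inner except ValueError) → 'B' (inner finally) → 'H' (outer except ValueError) → 'S' (after the try/except). Output: EBHS

Answer: EBHS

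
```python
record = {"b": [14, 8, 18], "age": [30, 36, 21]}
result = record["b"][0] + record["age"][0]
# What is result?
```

Trace:
`record = {"b": [14, 8, 18], "age": [30, 36, 21]}` → record = {'b': [14, 8, 18], 'age': [30, 36, 21]}
`result = record["b"][0] + record["age"][0]` → result = 44
So result = 44

Answer: 44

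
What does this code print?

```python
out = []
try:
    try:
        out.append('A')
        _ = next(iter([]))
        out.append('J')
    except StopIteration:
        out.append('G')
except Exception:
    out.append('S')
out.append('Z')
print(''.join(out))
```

Execution trace: 'A' (inner try body) → 'G' (inner except StopIteration) → 'Z' (after the try/except). Output: AGZ

Answer: AGZ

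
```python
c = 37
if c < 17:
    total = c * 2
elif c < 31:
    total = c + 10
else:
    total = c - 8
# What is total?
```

Trace:
`c = 37` → c = 37
`if c < 17: ...` → c < 17 is False, c < 31 is False, take else branch → total = 29
So total = 29

Answer: 29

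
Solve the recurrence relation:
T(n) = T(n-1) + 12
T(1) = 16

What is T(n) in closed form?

Unrolling: T(n) = T(1) + 12·(n-1) = 16 + 12(n-1) = 12n + 4.

Answer: T(n) = 12n + 4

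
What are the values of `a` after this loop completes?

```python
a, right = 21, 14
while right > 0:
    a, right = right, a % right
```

GCD of 21 and 14
`a` takes the values: 21 → 14 → 7

Answer: 7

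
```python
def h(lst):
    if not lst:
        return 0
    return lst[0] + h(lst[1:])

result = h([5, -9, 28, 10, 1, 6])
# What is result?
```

5 + (-9) + 28 + 10 + 1 + 6 + 0 = 41

Answer: 41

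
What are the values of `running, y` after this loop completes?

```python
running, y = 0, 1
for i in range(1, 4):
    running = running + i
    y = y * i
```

Sum and factorial of 1 to 3
`running, y` takes the values: (0, 1) → (1, 1) → (3, 1) → (3, 2) → (6, 2) → (6, 6)

Answer: 6, 6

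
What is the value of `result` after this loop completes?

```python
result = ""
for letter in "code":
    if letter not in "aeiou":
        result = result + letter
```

Remove vowels from 'code'
`result` takes the values: "" → "c" → "cd"

Answer: "cd"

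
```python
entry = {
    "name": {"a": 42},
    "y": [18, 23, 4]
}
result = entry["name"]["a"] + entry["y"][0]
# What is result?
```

Trace:
`entry = { ...` → entry = {'name': {'a': 42}, 'y': [18, 23, 4]}
`result = entry["name"]["a"] + entry["y"][0]` → result = 60
So result = 60

Answer: 60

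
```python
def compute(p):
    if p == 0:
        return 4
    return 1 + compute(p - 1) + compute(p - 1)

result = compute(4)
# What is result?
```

compute(p) = 1 + 2·compute(p-1), compute(0)=4. Closed form: (4+1)·2^4 - 1 = 79.

Answer: 79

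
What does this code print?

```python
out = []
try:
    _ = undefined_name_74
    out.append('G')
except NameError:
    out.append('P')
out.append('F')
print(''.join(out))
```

Execution trace: 'P' (except NameError) → 'F' (after the try/except). Output: PF

Answer: PF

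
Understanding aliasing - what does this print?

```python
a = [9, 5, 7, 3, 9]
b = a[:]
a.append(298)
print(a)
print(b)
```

Key concept: slice [:] creates copy.
Step by step:
`a = [9, 5, 7, 3, 9]` → a = [9, 5, 7, 3, 9]
`b = a[:]` → b = [9, 5, 7, 3, 9]
`a.append(298)` → a = [9, 5, 7, 3, 9, 298]
`print(a)` → prints [9, 5, 7, 3, 9, 298]
`print(b)` → prints [9, 5, 7, 3, 9]

Answer:
[9, 5, 7, 3, 9, 298]
[9, 5, 7, 3, 9]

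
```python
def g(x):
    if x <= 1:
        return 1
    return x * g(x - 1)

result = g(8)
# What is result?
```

g(8) = 8 * 7 * 6 * 5 * 4 * 3 * 2 * 1 = 40320

Answer: 40320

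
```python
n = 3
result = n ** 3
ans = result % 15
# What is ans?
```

Trace:
`n = 3` → n = 3
`result = n ** 3` → result = 27
`ans = result % 15` → ans = 12
So ans = 12

Answer: 12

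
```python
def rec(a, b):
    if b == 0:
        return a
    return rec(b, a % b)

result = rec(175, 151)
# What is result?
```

rec(175, 151) -> rec(151, 24) -> rec(24, 7) -> rec(7, 3) -> rec(3, 1) -> rec(1, 0) -> 1

Answer: 1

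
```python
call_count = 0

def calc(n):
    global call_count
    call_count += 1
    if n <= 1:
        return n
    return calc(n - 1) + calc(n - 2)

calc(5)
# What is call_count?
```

Calls(n) = 1 + Calls(n-1) + Calls(n-2); Calls(0)=Calls(1)=1. For n=5 this gives 15.

Answer: 15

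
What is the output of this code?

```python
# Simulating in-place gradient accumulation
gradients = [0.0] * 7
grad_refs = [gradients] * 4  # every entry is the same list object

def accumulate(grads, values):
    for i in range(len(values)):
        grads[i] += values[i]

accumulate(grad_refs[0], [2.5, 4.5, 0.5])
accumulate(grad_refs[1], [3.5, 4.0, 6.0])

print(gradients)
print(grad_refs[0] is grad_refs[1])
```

Key concept: gradient accumulation aliasing.
Step by step:
`gradients = [0.0] * 7` → gradients = [0.0, 0.0, 0.0, 0.0, 0.0, 0.0, 0.0]
`grad_refs = [gradients] * 4` → grad_refs = [[0.0, 0.0, 0.0, 0.0, 0.0, 0.0, 0.0], [0.0, 0.0, 0.0, 0.0, 0.0, 0.0, 0.0], [0.0, 0.0, 0.0, 0.0, 0.0, 0.0, 0.0], [0.0, 0.0, 0.0, 0.0, 0.0, 0.0, 0.0]]
`accumulate(grad_refs[0], [2.5, 4.5, 0.5])` → gradients = [2.5, 4.5, 0.5, 0.0, 0.0, 0.0, 0.0]; grad_refs = [[2.5, 4.5, 0.5, 0.0, 0.0, 0.0, 0.0], [2.5, 4.5, 0.5, 0.0, 0.0, 0.0, 0.0], [2.5, 4.5, 0.5, 0.0, 0.0, 0.0, 0.0], [2.5, 4.5, 0.5, 0.0, 0.0, 0.0, 0.0]]
`accumulate(grad_refs[1], [3.5, 4.0, 6.0])` → gradients = [6.0, 8.5, 6.5, 0.0, 0.0, 0.0, 0.0]; grad_refs = [[6.0, 8.5, 6.5, 0.0, 0.0, 0.0, 0.0], [6.0, 8.5, 6.5, 0.0, 0.0, 0.0, 0.0], [6.0, 8.5, 6.5, 0.0, 0.0, 0.0, 0.0], [6.0, 8.5, 6.5, 0.0, 0.0, 0.0, 0.0]]
`print(gradients)` → prints [6.0, 8.5, 6.5, 0.0, 0.0, 0.0, 0.0]
`print(grad_refs[0] is grad_refs[1])` → prints True

Answer:
[6.0, 8.5, 6.5, 0.0, 0.0, 0.0, 0.0]
True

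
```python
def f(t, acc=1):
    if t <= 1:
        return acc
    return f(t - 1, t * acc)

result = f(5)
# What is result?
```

Accumulator trace (n, acc): (5, 1) -> (4, 5) -> (3, 20) -> (2, 60) -> (1, 120) -> return 120

Answer: 120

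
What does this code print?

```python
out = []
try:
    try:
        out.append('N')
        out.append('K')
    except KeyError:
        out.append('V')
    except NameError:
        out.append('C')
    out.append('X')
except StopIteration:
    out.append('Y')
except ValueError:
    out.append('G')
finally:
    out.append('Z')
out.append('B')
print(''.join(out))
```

Execution trace: 'N' (inner try body) → 'K' (inner try body, no exception) → 'X' (try body, no exception) → 'Z' (finally) → 'B' (after the try/except). Output: NKXZB

Answer: NKXZB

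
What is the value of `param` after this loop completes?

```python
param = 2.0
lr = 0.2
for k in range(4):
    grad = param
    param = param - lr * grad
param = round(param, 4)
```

Gradient descent: w = 2.0 * (1 - 0.2)^4
`param` takes the values: 2.0 → 1.6 → 1.28 → 1.024 → 0.8192

Answer: 0.8192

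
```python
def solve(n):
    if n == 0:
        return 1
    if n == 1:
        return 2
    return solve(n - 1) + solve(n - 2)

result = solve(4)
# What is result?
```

Build up from base cases: solve(0)=1, solve(1)=2, solve(2)=3, solve(3)=5, solve(4)=8

Answer: 8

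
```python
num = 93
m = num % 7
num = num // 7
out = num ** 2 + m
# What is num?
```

Trace:
`num = 93` → num = 93
`m = num % 7` → m = 2
`num = num // 7` → num = 13
`out = num ** 2 + m` → out = 171
So num = 13

Answer: 13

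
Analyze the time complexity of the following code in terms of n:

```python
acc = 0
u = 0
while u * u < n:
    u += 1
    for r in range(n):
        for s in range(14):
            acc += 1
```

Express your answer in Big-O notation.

Each loop level contributes: √n × n × 1. Multiplying the contributions gives O(n√n).

Answer: O(n√n)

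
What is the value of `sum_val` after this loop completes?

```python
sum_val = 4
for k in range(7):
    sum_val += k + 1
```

Start at 4, add 1 to 7 = 32
`sum_val` takes the values: 4 → 5 → 7 → 10 → 14 → 19 → 25 → 32

Answer: 32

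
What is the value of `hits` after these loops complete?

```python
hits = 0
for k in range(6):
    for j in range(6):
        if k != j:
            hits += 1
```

6² - 6 (exclude diagonal)
`hits` takes the values: 0 → 1 → 2 → 3 → 4 → 5 → 6 → 7 → 8 → 9 → 10 → 11 → 12 → 13 → 14 → 15 → 16 → 17 → 18 → 19 → 20 → 21 → 22 → 23 → 24 → 25 → 26 → 27 → 28 → 29 → 30

Answer: 30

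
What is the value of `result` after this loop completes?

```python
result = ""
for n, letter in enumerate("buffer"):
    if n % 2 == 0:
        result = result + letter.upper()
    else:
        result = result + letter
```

Uppercase even positions in 'buffer'
`result` takes the values: "" → "B" → "Bu" → "BuF" → "BuFf" → "BuFfE" → "BuFfEr"

Answer: "BuFfEr"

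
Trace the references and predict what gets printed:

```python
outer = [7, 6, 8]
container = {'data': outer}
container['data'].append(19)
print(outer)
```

Key concept: dict holds reference to list.
Step by step:
`outer = [7, 6, 8]` → outer = [7, 6, 8]
`container = {'data': outer}` → container = {'data': [7, 6, 8]}
`container['data'].append(19)` → outer = [7, 6, 8, 19]; container = {'data': [7, 6, 8, 19]}
`print(outer)` → prints [7, 6, 8, 19]

Answer: [7, 6, 8, 19]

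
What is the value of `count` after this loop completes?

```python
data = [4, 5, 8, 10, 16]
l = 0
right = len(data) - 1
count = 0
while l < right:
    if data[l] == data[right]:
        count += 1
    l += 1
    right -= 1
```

Count matching pairs from ends
`count` takes the values: 0

Answer: 0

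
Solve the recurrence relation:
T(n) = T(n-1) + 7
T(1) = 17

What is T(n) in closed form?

Unrolling: T(n) = T(1) + 7·(n-1) = 17 + 7(n-1) = 7n + 10.

Answer: T(n) = 7n + 10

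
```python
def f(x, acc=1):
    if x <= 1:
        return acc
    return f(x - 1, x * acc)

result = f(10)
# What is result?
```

Accumulator trace (n, acc): (10, 1) -> (9, 10) -> (8, 90) -> (7, 720) -> (6, 5040) -> (5, 30240) -> (4, 151200) -> (3, 604800) -> (2, 1814400) -> (1, 3628800) -> return 3628800

Answer: 3628800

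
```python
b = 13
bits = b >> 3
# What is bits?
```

Trace:
`b = 13` → b = 13
`bits = b >> 3` → bits = 1
So bits = 1

Answer: 1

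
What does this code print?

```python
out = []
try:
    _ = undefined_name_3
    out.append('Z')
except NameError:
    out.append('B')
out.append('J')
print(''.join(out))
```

Execution trace: 'B' (except NameError) → 'J' (after the try/except). Output: BJ

Answer: BJ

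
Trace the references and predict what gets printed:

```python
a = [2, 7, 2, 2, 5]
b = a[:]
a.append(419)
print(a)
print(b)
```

Key concept: slice [:] creates copy.
Step by step:
`a = [2, 7, 2, 2, 5]` → a = [2, 7, 2, 2, 5]
`b = a[:]` → b = [2, 7, 2, 2, 5]
`a.append(419)` → a = [2, 7, 2, 2, 5, 419]
`print(a)` → prints [2, 7, 2, 2, 5, 419]
`print(b)` → prints [2, 7, 2, 2, 5]

Answer:
[2, 7, 2, 2, 5, 419]
[2, 7, 2, 2, 5]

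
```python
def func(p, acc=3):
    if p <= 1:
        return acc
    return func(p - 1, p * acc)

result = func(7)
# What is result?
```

Accumulator trace (n, acc): (7, 3) -> (6, 21) -> (5, 126) -> (4, 630) -> (3, 2520) -> (2, 7560) -> (1, 15120) -> return 15120

Answer: 15120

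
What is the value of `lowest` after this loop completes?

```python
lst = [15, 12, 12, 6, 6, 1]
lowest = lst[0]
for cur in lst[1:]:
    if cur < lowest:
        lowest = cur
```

Minimum of [15, 12, 12, 6, 6, 1]
`lowest` takes the values: 15 → 12 → 6 → 1

Answer: 1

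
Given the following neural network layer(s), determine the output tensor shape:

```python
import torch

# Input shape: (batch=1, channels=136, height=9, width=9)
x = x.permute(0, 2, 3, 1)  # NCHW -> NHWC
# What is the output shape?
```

Input: (1, 136, 9, 9) -> Output: (1, 9, 9, 136)

Answer: (1, 9, 9, 136)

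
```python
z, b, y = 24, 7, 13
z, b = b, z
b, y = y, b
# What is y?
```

Trace:
`z, b, y = 24, 7, 13` → z = 24; b = 7; y = 13
`z, b = b, z` → z = 7; b = 24
`b, y = y, b` → b = 13; y = 24
So y = 24

Answer: 24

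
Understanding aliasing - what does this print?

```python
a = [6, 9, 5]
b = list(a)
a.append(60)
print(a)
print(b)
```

Key concept: list() constructor creates copy.
Step by step:
`a = [6, 9, 5]` → a = [6, 9, 5]
`b = list(a)` → b = [6, 9, 5]
`a.append(60)` → a = [6, 9, 5, 60]
`print(a)` → prints [6, 9, 5, 60]
`print(b)` → prints [6, 9, 5]

Answer:
[6, 9, 5, 60]
[6, 9, 5]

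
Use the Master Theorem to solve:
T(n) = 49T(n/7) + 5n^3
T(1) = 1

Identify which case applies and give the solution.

a=49, b=7, f(n)=5n^3. log_7(49) = 2. Since c=3 > 2 and the regularity condition holds (49(n/7)^3 = (49/7^3)n^3 with 49/7^3 < 1), Case 3 applies: T(n) = Θ(f(n)) = O(n^3).

Answer: O(n^3) - Case 3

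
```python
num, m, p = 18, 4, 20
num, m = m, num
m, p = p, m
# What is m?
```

Trace:
`num, m, p = 18, 4, 20` → num = 18; m = 4; p = 20
`num, m = m, num` → num = 4; m = 18
`m, p = p, m` → m = 20; p = 18
So m = 20

Answer: 20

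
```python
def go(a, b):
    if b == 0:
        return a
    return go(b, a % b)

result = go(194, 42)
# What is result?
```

go(194, 42) -> go(42, 26) -> go(26, 16) -> go(16, 10) -> go(10, 6) -> go(6, 4) -> go(4, 2) -> go(2, 0) -> 2

Answer: 2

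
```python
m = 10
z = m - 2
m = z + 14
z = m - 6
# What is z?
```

Trace:
`m = 10` → m = 10
`z = m - 2` → z = 8
`m = z + 14` → m = 22
`z = m - 6` → z = 16
So z = 16

Answer: 16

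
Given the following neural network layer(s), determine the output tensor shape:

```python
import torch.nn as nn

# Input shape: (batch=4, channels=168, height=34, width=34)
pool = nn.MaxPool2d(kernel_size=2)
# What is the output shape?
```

Input: (4, 168, 34, 34) -> Output: (4, 168, 17, 17)

Answer: (4, 168, 17, 17)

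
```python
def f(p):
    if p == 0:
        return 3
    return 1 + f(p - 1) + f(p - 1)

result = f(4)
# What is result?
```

f(p) = 1 + 2·f(p-1), f(0)=3. Closed form: (3+1)·2^4 - 1 = 63.

Answer: 63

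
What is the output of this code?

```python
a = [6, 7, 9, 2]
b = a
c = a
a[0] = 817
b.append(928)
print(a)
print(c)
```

Key concept: multiple aliases.
Step by step:
`a = [6, 7, 9, 2]` → a = [6, 7, 9, 2]
`b = a` → b = [6, 7, 9, 2] (same object as a)
`c = a` → c = [6, 7, 9, 2] (same object as a, b)
`a[0] = 817` → a = [817, 7, 9, 2] (same object as b, c); b = [817, 7, 9, 2] (same object as a, c); c = [817, 7, 9, 2] (same object as a, b)
`b.append(928)` → a = [817, 7, 9, 2, 928] (same object as b, c); b = [817, 7, 9, 2, 928] (same object as a, c); c = [817, 7, 9, 2, 928] (same object as a, b)
`print(a)` → prints [817, 7, 9, 2, 928]
`print(c)` → prints [817, 7, 9, 2, 928]

Answer:
[817, 7, 9, 2, 928]
[817, 7, 9, 2, 928]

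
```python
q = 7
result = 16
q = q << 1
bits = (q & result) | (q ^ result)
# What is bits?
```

Trace:
`q = 7` → q = 7
`result = 16` → result = 16
`q = q << 1` → q = 14
`bits = (q & result) | (q ^ result)` → bits = 30
So bits = 30

Answer: 30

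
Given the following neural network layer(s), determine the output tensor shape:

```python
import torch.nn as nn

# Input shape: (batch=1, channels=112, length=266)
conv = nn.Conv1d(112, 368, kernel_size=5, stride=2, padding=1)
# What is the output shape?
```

Input: (1, 112, 266) -> Output: (1, 368, 132)

Answer: (1, 368, 132)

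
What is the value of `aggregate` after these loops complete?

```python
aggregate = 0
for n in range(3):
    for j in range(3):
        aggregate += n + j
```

Sum of all n+j for n,j in 3x3
`aggregate` takes the values: 0 → 1 → 3 → 4 → 6 → 9 → 11 → 14 → 18

Answer: 18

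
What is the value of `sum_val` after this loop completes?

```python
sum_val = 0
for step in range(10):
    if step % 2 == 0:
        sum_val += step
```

Sum of even numbers 0 to 9
`sum_val` takes the values: 0 → 2 → 6 → 12 → 20

Answer: 20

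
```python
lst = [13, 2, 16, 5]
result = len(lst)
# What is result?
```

Trace:
`lst = [13, 2, 16, 5]` → lst = [13, 2, 16, 5]
`result = len(lst)` → result = 4
So result = 4

Answer: 4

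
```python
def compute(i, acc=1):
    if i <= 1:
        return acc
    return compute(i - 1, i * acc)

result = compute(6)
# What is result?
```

Accumulator trace (n, acc): (6, 1) -> (5, 6) -> (4, 30) -> (3, 120) -> (2, 360) -> (1, 720) -> return 720

Answer: 720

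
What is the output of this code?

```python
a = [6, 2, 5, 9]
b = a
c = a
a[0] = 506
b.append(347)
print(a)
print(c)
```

Key concept: multiple aliases.
Step by step:
`a = [6, 2, 5, 9]` → a = [6, 2, 5, 9]
`b = a` → b = [6, 2, 5, 9] (same object as a)
`c = a` → c = [6, 2, 5, 9] (same object as a, b)
`a[0] = 506` → a = [506, 2, 5, 9] (same object as b, c); b = [506, 2, 5, 9] (same object as a, c); c = [506, 2, 5, 9] (same object as a, b)
`b.append(347)` → a = [506, 2, 5, 9, 347] (same object as b, c); b = [506, 2, 5, 9, 347] (same object as a, c); c = [506, 2, 5, 9, 347] (same object as a, b)
`print(a)` → prints [506, 2, 5, 9, 347]
`print(c)` → prints [506, 2, 5, 9, 347]

Answer:
[506, 2, 5, 9, 347]
[506, 2, 5, 9, 347]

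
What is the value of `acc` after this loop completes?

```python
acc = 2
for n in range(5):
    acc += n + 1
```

Start at 2, add 1 to 5 = 17
`acc` takes the values: 2 → 3 → 5 → 8 → 12 → 17

Answer: 17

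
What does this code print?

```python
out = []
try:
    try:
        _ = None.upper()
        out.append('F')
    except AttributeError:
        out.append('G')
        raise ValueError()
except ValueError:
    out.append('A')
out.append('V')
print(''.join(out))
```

Execution trace: 'G' (inner except AttributeError) → 'A' (outer except ValueError) → 'V' (after the try/except). Output: GAV

Answer: GAV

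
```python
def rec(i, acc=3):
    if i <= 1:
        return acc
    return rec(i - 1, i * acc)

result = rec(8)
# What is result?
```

Accumulator trace (n, acc): (8, 3) -> (7, 24) -> (6, 168) -> (5, 1008) -> (4, 5040) -> (3, 20160) -> (2, 60480) -> (1, 120960) -> return 120960

Answer: 120960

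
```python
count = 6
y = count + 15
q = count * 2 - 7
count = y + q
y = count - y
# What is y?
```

Trace:
`count = 6` → count = 6
`y = count + 15` → y = 21
`q = count * 2 - 7` → q = 5
`count = y + q` → count = 26
`y = count - y` → y = 5
So y = 5

Answer: 5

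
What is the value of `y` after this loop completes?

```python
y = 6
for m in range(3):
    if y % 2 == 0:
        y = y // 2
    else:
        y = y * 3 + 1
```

Collatz-style transformation from 6
`y` takes the values: 6 → 3 → 10 → 5

Answer: 5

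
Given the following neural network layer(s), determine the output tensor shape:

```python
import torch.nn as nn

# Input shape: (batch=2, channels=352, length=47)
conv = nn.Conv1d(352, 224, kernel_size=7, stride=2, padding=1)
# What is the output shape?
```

Input: (2, 352, 47) -> Output: (2, 224, 22)

Answer: (2, 224, 22)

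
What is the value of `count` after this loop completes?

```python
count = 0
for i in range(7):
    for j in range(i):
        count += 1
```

Triangle number: 0+1+2+...+6
`count` takes the values: 0 → 1 → 2 → 3 → 4 → 5 → 6 → 7 → 8 → 9 → 10 → 11 → 12 → 13 → 14 → 15 → 16 → 17 → 18 → 19 → 20 → 21

Answer: 21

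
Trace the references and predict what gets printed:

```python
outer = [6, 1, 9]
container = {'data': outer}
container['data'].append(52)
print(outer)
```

Key concept: dict holds reference to list.
Step by step:
`outer = [6, 1, 9]` → outer = [6, 1, 9]
`container = {'data': outer}` → container = {'data': [6, 1, 9]}
`container['data'].append(52)` → outer = [6, 1, 9, 52]; container = {'data': [6, 1, 9, 52]}
`print(outer)` → prints [6, 1, 9, 52]

Answer: [6, 1, 9, 52]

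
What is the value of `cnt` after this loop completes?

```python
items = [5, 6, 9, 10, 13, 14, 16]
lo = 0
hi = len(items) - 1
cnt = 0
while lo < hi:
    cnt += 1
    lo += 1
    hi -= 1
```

Iterations until pointers meet (list length 7)
`cnt` takes the values: 0 → 1 → 2 → 3

Answer: 3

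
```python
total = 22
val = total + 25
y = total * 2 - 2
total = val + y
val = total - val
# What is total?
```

Trace:
`total = 22` → total = 22
`val = total + 25` → val = 47
`y = total * 2 - 2` → y = 42
`total = val + y` → total = 89
`val = total - val` → val = 42
So total = 89

Answer: 89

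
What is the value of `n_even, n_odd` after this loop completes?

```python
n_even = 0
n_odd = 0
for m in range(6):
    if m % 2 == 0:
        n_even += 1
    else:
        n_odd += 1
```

Count evens and odds in range(6)
`n_even, n_odd` takes the values: (0, 0) → (1, 0) → (1, 1) → (2, 1) → (2, 2) → (3, 2) → (3, 3)

Answer: 3, 3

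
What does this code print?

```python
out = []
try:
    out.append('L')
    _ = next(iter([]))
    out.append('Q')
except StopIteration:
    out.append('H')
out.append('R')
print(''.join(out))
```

Execution trace: 'L' (try body) → 'H' (except StopIteration) → 'R' (after the try/except). Output: LHR

Answer: LHR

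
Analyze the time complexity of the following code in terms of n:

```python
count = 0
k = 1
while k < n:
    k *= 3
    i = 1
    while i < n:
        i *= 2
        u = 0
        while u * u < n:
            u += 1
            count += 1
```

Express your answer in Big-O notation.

Each loop level contributes: log n × log n × √n. Multiplying the contributions gives O(√n log² n).

Answer: O(√n log² n)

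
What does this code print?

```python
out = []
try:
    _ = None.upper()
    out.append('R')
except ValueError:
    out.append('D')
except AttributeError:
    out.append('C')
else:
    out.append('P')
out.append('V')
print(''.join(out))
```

Execution trace: 'C' (except AttributeError) → 'V' (after the try/except). Output: CV

Answer: CV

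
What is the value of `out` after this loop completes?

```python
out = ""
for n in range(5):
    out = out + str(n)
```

Concatenate digits 0 to 4
`out` takes the values: "" → "0" → "01" → "012" → "0123" → "01234"

Answer: "01234"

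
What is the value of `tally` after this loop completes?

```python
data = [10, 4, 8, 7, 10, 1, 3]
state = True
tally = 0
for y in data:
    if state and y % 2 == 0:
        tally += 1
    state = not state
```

Count even values at even positions
`tally` takes the values: 0 → 1 → 2 → 3

Answer: 3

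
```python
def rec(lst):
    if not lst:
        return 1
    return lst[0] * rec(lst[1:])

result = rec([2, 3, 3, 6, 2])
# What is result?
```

Product over [2, 3, 3, 6, 2] = 2 * 3 * 3 * 6 * 2 = 216

Answer: 216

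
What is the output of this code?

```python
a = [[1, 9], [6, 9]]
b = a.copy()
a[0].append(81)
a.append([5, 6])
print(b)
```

Key concept: shallow copy with nested lists.
Step by step:
`a = [[1, 9], [6, 9]]` → a = [[1, 9], [6, 9]]
`b = a.copy()` → b = [[1, 9], [6, 9]]
`a[0].append(81)` → a = [[1, 9, 81], [6, 9]]; b = [[1, 9, 81], [6, 9]]
`a.append([5, 6])` → a = [[1, 9, 81], [6, 9], [5, 6]]
`print(b)` → prints [[1, 9, 81], [6, 9]]

Answer: [[1, 9, 81], [6, 9]]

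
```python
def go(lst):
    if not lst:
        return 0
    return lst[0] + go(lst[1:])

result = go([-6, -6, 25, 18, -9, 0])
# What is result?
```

(-6) + (-6) + 25 + 18 + (-9) + 0 + 0 = 22

Answer: 22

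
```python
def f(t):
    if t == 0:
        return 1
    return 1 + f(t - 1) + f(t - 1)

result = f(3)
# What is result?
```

f(t) = 1 + 2·f(t-1), f(0)=1. Closed form: (1+1)·2^3 - 1 = 15.

Answer: 15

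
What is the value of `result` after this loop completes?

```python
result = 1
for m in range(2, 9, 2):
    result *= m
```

Product of even numbers 2 to 8
`result` takes the values: 1 → 2 → 8 → 48 → 384

Answer: 384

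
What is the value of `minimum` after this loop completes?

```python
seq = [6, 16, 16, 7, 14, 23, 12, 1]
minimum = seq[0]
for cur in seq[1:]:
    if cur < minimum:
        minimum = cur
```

Minimum of [6, 16, 16, 7, 14, 23, 12, 1]
`minimum` takes the values: 6 → 1

Answer: 1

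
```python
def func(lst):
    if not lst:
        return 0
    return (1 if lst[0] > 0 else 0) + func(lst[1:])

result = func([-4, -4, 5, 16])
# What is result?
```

Count of positive elements in [-4, -4, 5, 16] = 2

Answer: 2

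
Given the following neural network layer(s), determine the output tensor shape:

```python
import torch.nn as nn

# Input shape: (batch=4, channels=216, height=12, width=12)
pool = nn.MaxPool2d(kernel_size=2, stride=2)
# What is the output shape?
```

Input: (4, 216, 12, 12) -> Output: (4, 216, 6, 6)

Answer: (4, 216, 6, 6)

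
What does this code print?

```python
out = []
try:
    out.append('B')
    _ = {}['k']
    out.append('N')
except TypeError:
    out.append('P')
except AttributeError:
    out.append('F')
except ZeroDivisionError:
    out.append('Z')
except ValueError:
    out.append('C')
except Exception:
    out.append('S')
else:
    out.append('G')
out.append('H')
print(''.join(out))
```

Execution trace: 'B' (try body) → 'S' (except Exception) → 'H' (after the try/except). Output: BSH

Answer: BSH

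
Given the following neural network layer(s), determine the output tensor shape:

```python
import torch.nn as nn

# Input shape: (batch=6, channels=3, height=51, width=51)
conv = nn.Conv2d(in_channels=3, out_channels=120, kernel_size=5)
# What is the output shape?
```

Input: (6, 3, 51, 51) -> Output: (6, 120, 47, 47)

Answer: (6, 120, 47, 47)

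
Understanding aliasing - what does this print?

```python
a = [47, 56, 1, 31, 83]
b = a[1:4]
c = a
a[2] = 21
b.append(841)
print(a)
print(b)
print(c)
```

Key concept: slice vs alias.
Step by step:
`a = [47, 56, 1, 31, 83]` → a = [47, 56, 1, 31, 83]
`b = a[1:4]` → b = [56, 1, 31]
`c = a` → c = [47, 56, 1, 31, 83] (same object as a)
`a[2] = 21` → a = [47, 56, 21, 31, 83] (same object as c); c = [47, 56, 21, 31, 83] (same object as a)
`b.append(841)` → b = [56, 1, 31, 841]
`print(a)` → prints [47, 56, 21, 31, 83]
`print(b)` → prints [56, 1, 31, 841]
`print(c)` → prints [47, 56, 21, 31, 83]

Answer:
[47, 56, 21, 31, 83]
[56, 1, 31, 841]
[47, 56, 21, 31, 83]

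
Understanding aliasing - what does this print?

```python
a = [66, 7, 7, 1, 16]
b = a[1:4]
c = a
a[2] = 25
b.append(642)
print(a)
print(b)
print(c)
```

Key concept: slice vs alias.
Step by step:
`a = [66, 7, 7, 1, 16]` → a = [66, 7, 7, 1, 16]
`b = a[1:4]` → b = [7, 7, 1]
`c = a` → c = [66, 7, 7, 1, 16] (same object as a)
`a[2] = 25` → a = [66, 7, 25, 1, 16] (same object as c); c = [66, 7, 25, 1, 16] (same object as a)
`b.append(642)` → b = [7, 7, 1, 642]
`print(a)` → prints [66, 7, 25, 1, 16]
`print(b)` → prints [7, 7, 1, 642]
`print(c)` → prints [66, 7, 25, 1, 16]

Answer:
[66, 7, 25, 1, 16]
[7, 7, 1, 642]
[66, 7, 25, 1, 16]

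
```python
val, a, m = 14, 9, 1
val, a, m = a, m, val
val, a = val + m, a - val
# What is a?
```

Trace:
`val, a, m = 14, 9, 1` → val = 14; a = 9; m = 1
`val, a, m = a, m, val` → val = 9; a = 1; m = 14
`val, a = val + m, a - val` → val = 23; a = -8
So a = -8

Answer: -8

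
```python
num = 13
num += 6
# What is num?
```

Trace:
`num = 13` → num = 13
`num += 6` → num = 19
So num = 19

Answer: 19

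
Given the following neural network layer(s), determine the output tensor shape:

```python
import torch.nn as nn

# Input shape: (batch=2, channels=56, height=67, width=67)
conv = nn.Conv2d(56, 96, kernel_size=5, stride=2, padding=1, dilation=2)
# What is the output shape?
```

Input: (2, 56, 67, 67) -> Output: (2, 96, 31, 31)

Answer: (2, 96, 31, 31)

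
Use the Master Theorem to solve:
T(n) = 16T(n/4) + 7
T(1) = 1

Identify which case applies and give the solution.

a=16, b=4, f(n)=7. log_4(16) = 2. Since c=0 < 2, Case 1 applies: T(n) = Θ(n^log_b(a)) = O(n^2).

Answer: O(n^2) - Case 1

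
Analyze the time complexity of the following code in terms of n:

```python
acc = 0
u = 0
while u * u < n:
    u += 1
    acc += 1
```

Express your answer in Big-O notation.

Each loop level contributes: √n. Multiplying the contributions gives O(√n).

Answer: O(√n)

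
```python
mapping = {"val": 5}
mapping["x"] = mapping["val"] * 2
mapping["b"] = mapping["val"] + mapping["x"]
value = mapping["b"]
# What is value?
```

Trace:
`mapping = {"val": 5}` → mapping = {'val': 5}
`mapping["x"] = mapping["val"] * 2` → mapping = {'val': 5, 'x': 10}
`mapping["b"] = mapping["val"] + mapping["x"]` → mapping = {'val': 5, 'x': 10, 'b': 15}
`value = mapping["b"]` → value = 15
So value = 15

Answer: 15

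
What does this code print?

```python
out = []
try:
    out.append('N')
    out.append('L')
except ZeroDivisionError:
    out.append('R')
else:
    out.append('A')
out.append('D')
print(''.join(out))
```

Execution trace: 'N' (try body) → 'L' (try body, no exception) → 'A' (else) → 'D' (after the try/except). Output: NLAD

Answer: NLAD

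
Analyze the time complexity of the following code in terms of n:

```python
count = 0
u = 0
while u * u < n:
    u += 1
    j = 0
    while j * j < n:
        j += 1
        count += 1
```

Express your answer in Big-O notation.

Each loop level contributes: √n × √n. Multiplying the contributions gives O(n).

Answer: O(n)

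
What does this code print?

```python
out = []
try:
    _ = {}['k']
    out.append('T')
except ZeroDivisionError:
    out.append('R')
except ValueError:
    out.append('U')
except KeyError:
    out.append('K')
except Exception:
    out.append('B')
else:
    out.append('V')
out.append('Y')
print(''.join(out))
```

Execution trace: 'K' (except KeyError) → 'Y' (after the try/except). Output: KY

Answer: KY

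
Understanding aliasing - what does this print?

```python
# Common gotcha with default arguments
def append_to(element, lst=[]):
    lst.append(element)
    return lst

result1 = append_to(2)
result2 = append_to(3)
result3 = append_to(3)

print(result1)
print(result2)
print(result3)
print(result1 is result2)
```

Key concept: mutable default argument gotcha.
Step by step:
`result1 = append_to(2)` → result1 = [2]
`result2 = append_to(3)` → result1 = [2, 3] (same object as result2); result2 = [2, 3] (same object as result1)
`result3 = append_to(3)` → result1 = [2, 3, 3] (same object as result2, result3); result2 = [2, 3, 3] (same object as result1, result3); result3 = [2, 3, 3] (same object as result1, result2)
`print(result1)` → prints [2, 3, 3]
`print(result2)` → prints [2, 3, 3]
`print(result3)` → prints [2, 3, 3]
`print(result1 is result2)` → prints True

Answer:
[2, 3, 3]
[2, 3, 3]
[2, 3, 3]
True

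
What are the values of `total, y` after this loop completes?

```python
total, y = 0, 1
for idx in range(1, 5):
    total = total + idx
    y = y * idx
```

Sum and factorial of 1 to 4
`total, y` takes the values: (0, 1) → (1, 1) → (3, 1) → (3, 2) → (6, 2) → (6, 6) → (10, 6) → (10, 24)

Answer: 10, 24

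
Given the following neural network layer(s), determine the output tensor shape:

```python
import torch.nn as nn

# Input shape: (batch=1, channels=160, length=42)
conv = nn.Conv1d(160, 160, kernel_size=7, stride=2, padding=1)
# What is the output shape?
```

Input: (1, 160, 42) -> Output: (1, 160, 19)

Answer: (1, 160, 19)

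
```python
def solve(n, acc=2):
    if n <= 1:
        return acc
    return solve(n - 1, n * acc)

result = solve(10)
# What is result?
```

Accumulator trace (n, acc): (10, 2) -> (9, 20) -> (8, 180) -> (7, 1440) -> (6, 10080) -> (5, 60480) -> (4, 302400) -> (3, 1209600) -> (2, 3628800) -> (1, 7257600) -> return 7257600

Answer: 7257600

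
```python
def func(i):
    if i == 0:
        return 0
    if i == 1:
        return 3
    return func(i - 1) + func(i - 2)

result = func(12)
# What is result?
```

Build up from base cases: func(0)=0, func(1)=3, func(2)=3, func(3)=6, func(4)=9, func(5)=15, func(6)=24, ..., func(12)=432

Answer: 432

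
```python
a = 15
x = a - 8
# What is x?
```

Trace:
`a = 15` → a = 15
`x = a - 8` → x = 7
So x = 7

Answer: 7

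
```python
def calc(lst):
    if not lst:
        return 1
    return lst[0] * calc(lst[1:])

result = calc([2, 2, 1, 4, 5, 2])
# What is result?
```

Product over [2, 2, 1, 4, 5, 2] = 2 * 2 * 1 * 4 * 5 * 2 = 160

Answer: 160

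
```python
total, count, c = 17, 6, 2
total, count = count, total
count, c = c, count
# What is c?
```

Trace:
`total, count, c = 17, 6, 2` → total = 17; count = 6; c = 2
`total, count = count, total` → total = 6; count = 17
`count, c = c, count` → count = 2; c = 17
So c = 17

Answer: 17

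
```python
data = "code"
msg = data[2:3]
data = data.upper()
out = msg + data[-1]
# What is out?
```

Trace:
`data = "code"` → data = 'code'
`msg = data[2:3]` → msg = 'd'
`data = data.upper()` → data = 'CODE'
`out = msg + data[-1]` → out = 'dE'
So out = 'dE'

Answer: 'dE'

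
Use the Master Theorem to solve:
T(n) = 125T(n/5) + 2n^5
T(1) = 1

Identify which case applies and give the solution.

a=125, b=5, f(n)=2n^5. log_5(125) = 3. Since c=5 > 3 and the regularity condition holds (125(n/5)^5 = (125/5^5)n^5 with 125/5^5 < 1), Case 3 applies: T(n) = Θ(f(n)) = O(n^5).

Answer: O(n^5) - Case 3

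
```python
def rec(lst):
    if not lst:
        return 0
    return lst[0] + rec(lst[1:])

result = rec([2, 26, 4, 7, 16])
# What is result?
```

2 + 26 + 4 + 7 + 16 + 0 = 55

Answer: 55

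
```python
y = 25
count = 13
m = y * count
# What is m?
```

Trace:
`y = 25` → y = 25
`count = 13` → count = 13
`m = y * count` → m = 325
So m = 325

Answer: 325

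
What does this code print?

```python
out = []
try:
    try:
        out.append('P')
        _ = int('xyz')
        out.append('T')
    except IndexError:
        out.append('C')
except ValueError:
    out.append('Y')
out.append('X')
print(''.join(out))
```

Execution trace: 'P' (try body) → 'Y' (outer except ValueError) → 'X' (after the try/except). Output: PYX

Answer: PYX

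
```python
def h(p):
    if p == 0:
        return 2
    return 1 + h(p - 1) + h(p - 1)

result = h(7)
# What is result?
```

h(p) = 1 + 2·h(p-1), h(0)=2. Closed form: (2+1)·2^7 - 1 = 383.

Answer: 383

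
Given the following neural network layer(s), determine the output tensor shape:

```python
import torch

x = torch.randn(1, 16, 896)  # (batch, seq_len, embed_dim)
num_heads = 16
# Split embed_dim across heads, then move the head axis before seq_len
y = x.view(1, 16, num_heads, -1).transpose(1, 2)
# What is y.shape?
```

Input: (1, 16, 896) -> head_dim = 896 // 16 = 56; after view: (1, 16, 16, 56) -> after transpose(1, 2): (1, 16, 16, 56) -> Output: (1, 16, 16, 56)

Answer: (1, 16, 16, 56)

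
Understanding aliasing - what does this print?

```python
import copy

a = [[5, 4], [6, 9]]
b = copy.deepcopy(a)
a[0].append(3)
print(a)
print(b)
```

Key concept: deep copy is fully independent.
Step by step:
`a = [[5, 4], [6, 9]]` → a = [[5, 4], [6, 9]]
`b = copy.deepcopy(a)` → b = [[5, 4], [6, 9]]
`a[0].append(3)` → a = [[5, 4, 3], [6, 9]]
`print(a)` → prints [[5, 4, 3], [6, 9]]
`print(b)` → prints [[5, 4], [6, 9]]

Answer:
[[5, 4, 3], [6, 9]]
[[5, 4], [6, 9]]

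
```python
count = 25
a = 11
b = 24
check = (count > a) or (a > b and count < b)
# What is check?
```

Trace:
`count = 25` → count = 25
`a = 11` → a = 11
`b = 24` → b = 24
`check = (count > a) or (a > b and count < b)` → check = True
So check = True

Answer: True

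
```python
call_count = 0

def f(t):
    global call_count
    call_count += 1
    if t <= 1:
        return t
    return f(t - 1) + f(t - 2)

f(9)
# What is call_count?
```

Calls(t) = 1 + Calls(t-1) + Calls(t-2); Calls(0)=Calls(1)=1. For t=9 this gives 109.

Answer: 109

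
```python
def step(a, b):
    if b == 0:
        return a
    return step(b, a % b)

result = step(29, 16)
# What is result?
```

step(29, 16) -> step(16, 13) -> step(13, 3) -> step(3, 1) -> step(1, 0) -> 1

Answer: 1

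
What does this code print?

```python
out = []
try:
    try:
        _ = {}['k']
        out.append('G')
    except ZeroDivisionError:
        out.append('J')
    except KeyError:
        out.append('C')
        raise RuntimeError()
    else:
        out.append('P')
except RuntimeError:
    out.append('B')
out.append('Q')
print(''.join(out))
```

Execution trace: 'C' (inner except KeyError) → 'B' (outer except RuntimeError) → 'Q' (after the try/except). Output: CBQ

Answer: CBQ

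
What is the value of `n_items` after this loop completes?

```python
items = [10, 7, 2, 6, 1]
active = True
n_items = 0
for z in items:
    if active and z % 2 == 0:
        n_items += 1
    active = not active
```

Count even values at even positions
`n_items` takes the values: 0 → 1 → 2

Answer: 2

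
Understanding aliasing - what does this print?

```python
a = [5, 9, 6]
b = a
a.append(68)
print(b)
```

Key concept: basic list aliasing.
Step by step:
`a = [5, 9, 6]` → a = [5, 9, 6]
`b = a` → b = [5, 9, 6] (same object as a)
`a.append(68)` → a = [5, 9, 6, 68] (same object as b); b = [5, 9, 6, 68] (same object as a)
`print(b)` → prints [5, 9, 6, 68]

Answer: [5, 9, 6, 68]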